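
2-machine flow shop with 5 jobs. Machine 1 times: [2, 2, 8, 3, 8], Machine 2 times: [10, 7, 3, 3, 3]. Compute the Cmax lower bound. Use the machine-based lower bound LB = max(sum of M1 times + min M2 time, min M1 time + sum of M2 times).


LB1 = sum(M1 times) + min(M2 times) = 23 + 3 = 26
LB2 = min(M1 times) + sum(M2 times) = 2 + 26 = 28
Lower bound = max(LB1, LB2) = max(26, 28) = 28

28


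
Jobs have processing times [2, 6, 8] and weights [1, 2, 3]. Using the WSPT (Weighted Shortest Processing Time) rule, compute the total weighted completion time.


Compute p/w ratios and sort ascending (WSPT): [(2, 1), (8, 3), (6, 2)]
Compute weighted completion times:
  Job (p=2,w=1): C=2, w*C=1*2=2
  Job (p=8,w=3): C=10, w*C=3*10=30
  Job (p=6,w=2): C=16, w*C=2*16=32
Total weighted completion time = 64

64


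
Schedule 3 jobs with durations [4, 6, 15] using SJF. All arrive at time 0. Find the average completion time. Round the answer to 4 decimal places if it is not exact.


SJF order (ascending): [4, 6, 15]
Completion times:
  Job 1: burst=4, C=4
  Job 2: burst=6, C=10
  Job 3: burst=15, C=25
Average completion = 39/3 = 13.0

13.0


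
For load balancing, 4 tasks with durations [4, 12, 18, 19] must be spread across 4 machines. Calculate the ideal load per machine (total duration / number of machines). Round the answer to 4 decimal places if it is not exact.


Total processing time = 4 + 12 + 18 + 19 = 53
Number of machines = 4
Ideal balanced load = 53 / 4 = 13.25

13.25


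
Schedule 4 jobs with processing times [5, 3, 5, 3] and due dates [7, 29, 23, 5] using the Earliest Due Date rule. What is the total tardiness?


Sort by due date (EDD order): [(3, 5), (5, 7), (5, 23), (3, 29)]
Compute completion times and tardiness:
  Job 1: p=3, d=5, C=3, tardiness=max(0,3-5)=0
  Job 2: p=5, d=7, C=8, tardiness=max(0,8-7)=1
  Job 3: p=5, d=23, C=13, tardiness=max(0,13-23)=0
  Job 4: p=3, d=29, C=16, tardiness=max(0,16-29)=0
Total tardiness = 1

1


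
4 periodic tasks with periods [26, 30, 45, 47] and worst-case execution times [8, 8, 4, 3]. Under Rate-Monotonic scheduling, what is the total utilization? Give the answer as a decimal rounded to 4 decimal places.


Compute individual utilizations (exact fractions):
  Task 1: C/T = 8/26 = 4/13 (approx. 0.3077)
  Task 2: C/T = 8/30 = 4/15 (approx. 0.2667)
  Task 3: C/T = 4/45 (approx. 0.0889)
  Task 4: C/T = 3/47 (approx. 0.0638)
Total utilization U = 4/13 + 4/15 + 4/45 + 3/47 = 19991/27495
Rounded to 4 decimal places: U = 0.7271
RM (Liu & Layland) bound for 4 tasks = 0.756828; compare with U = 19991/27495 (approx. 0.727078)
U <= bound, so schedulable by RM sufficient condition.

0.7271


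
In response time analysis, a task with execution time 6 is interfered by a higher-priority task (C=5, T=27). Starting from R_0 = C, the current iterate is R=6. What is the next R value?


R_next = C + ceil(R_prev / T_hp) * C_hp
ceil(6 / 27) = ceil(0.2222) = 1
Interference = 1 * 5 = 5
R_next = 6 + 5 = 11

11


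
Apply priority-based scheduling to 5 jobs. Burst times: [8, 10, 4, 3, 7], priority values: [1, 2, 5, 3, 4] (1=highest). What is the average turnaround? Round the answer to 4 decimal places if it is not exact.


Sort by priority (ascending = highest first):
Order: [(1, 8), (2, 10), (3, 3), (4, 7), (5, 4)]
Completion times:
  Priority 1, burst=8, C=8
  Priority 2, burst=10, C=18
  Priority 3, burst=3, C=21
  Priority 4, burst=7, C=28
  Priority 5, burst=4, C=32
Average turnaround = 107/5 = 21.4

21.4


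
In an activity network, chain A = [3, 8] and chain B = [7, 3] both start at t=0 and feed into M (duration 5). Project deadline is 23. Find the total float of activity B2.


Forward pass: ES(B2) = sum of predecessors on chain B = 7
EF = ES + duration = 7 + 3 = 10
Backward pass: LF(M) = deadline = 23; LS(M) = 23 - 5 = 18
LF(B2) = LS(M) - sum(successors on chain B) = 18 - 0 = 18
LS = LF - duration = 18 - 3 = 15
Total float = LS - ES = 15 - 7 = 8

8


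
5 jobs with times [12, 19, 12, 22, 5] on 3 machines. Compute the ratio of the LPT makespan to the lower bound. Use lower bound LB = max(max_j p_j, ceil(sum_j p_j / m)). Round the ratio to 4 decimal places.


LPT order: [22, 19, 12, 12, 5]
Machine loads after assignment: [22, 24, 24]
LPT makespan = 24
Lower bound = max(max_job, ceil(total/3)) = max(22, 24) = 24
Ratio = 24 / 24 = 1.0

1.0


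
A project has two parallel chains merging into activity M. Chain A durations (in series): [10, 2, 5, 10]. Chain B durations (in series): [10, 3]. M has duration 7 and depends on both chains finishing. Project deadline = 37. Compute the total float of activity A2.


Forward pass: ES(A2) = sum of predecessors on chain A = 10
EF = ES + duration = 10 + 2 = 12
Backward pass: LF(M) = deadline = 37; LS(M) = 37 - 7 = 30
LF(A2) = LS(M) - sum(successors on chain A) = 30 - 15 = 15
LS = LF - duration = 15 - 2 = 13
Total float = LS - ES = 13 - 10 = 3

3


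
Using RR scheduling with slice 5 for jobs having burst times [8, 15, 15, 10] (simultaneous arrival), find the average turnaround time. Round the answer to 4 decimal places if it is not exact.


Time quantum = 5
Execution trace:
  J1 runs 5 units, time = 5
  J2 runs 5 units, time = 10
  J3 runs 5 units, time = 15
  J4 runs 5 units, time = 20
  J1 runs 3 units, time = 23
  J2 runs 5 units, time = 28
  J3 runs 5 units, time = 33
  J4 runs 5 units, time = 38
  J2 runs 5 units, time = 43
  J3 runs 5 units, time = 48
Finish times: [23, 43, 48, 38]
Average turnaround = 152/4 = 38.0

38.0


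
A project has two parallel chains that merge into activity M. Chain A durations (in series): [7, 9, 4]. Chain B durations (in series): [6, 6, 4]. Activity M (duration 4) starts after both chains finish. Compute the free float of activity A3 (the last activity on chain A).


ES(A3) = sum of predecessors on chain A = 16
EF(A3) = ES + duration = 16 + 4 = 20
Successor of A3 is M. ES(M) = max(sum(A), sum(B)) = max(20, 16) = 20
Free float = ES(successor) - EF(current) = 20 - 20 = 0

0


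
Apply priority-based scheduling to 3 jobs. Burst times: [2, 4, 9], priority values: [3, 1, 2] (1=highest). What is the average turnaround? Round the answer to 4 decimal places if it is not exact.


Sort by priority (ascending = highest first):
Order: [(1, 4), (2, 9), (3, 2)]
Completion times:
  Priority 1, burst=4, C=4
  Priority 2, burst=9, C=13
  Priority 3, burst=2, C=15
Average turnaround = 32/3 = 10.6667

10.6667


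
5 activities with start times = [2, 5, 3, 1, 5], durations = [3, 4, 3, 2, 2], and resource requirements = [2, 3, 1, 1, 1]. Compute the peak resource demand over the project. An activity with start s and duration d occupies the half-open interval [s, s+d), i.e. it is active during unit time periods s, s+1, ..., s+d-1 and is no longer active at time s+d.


Each activity i is active on [start_i, start_i + duration_i).
Compute total resource usage per time slot:
  t=0: active resources = [], total = 0
  t=1: active resources = [1], total = 1
  t=2: active resources = [2, 1], total = 3
  t=3: active resources = [2, 1], total = 3
  t=4: active resources = [2, 1], total = 3
  t=5: active resources = [3, 1, 1], total = 5
  t=6: active resources = [3, 1], total = 4
  t=7: active resources = [3], total = 3
  t=8: active resources = [3], total = 3
Peak resource demand = 5

5


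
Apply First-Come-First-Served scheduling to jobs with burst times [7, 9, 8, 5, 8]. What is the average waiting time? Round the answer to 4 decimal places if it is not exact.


FCFS order (as given): [7, 9, 8, 5, 8]
Waiting times:
  Job 1: wait = 0
  Job 2: wait = 7
  Job 3: wait = 16
  Job 4: wait = 24
  Job 5: wait = 29
Sum of waiting times = 76
Average waiting time = 76/5 = 15.2

15.2


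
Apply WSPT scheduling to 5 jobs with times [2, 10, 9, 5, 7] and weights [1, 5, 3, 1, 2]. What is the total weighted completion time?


Compute p/w ratios and sort ascending (WSPT): [(2, 1), (10, 5), (9, 3), (7, 2), (5, 1)]
Compute weighted completion times:
  Job (p=2,w=1): C=2, w*C=1*2=2
  Job (p=10,w=5): C=12, w*C=5*12=60
  Job (p=9,w=3): C=21, w*C=3*21=63
  Job (p=7,w=2): C=28, w*C=2*28=56
  Job (p=5,w=1): C=33, w*C=1*33=33
Total weighted completion time = 214

214


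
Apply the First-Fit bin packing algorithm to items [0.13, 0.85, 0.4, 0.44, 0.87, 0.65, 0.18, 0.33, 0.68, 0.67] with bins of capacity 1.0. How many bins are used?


Place items sequentially using First-Fit:
  Item 0.13 -> new Bin 1
  Item 0.85 -> Bin 1 (now 0.98)
  Item 0.4 -> new Bin 2
  Item 0.44 -> Bin 2 (now 0.84)
  Item 0.87 -> new Bin 3
  Item 0.65 -> new Bin 4
  Item 0.18 -> Bin 4 (now 0.83)
  Item 0.33 -> new Bin 5
  Item 0.68 -> new Bin 6
  Item 0.67 -> Bin 5 (now 1.0)
Total bins used = 6

6


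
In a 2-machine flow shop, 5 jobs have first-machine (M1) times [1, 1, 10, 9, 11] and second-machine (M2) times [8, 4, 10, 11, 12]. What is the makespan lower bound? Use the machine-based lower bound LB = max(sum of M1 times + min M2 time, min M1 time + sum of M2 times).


LB1 = sum(M1 times) + min(M2 times) = 32 + 4 = 36
LB2 = min(M1 times) + sum(M2 times) = 1 + 45 = 46
Lower bound = max(LB1, LB2) = max(36, 46) = 46

46


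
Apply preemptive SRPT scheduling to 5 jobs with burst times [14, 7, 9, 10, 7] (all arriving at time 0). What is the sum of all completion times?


Since all jobs arrive at t=0, SRPT equals SPT ordering.
SPT order: [7, 7, 9, 10, 14]
Completion times:
  Job 1: p=7, C=7
  Job 2: p=7, C=14
  Job 3: p=9, C=23
  Job 4: p=10, C=33
  Job 5: p=14, C=47
Total completion time = 7 + 14 + 23 + 33 + 47 = 124

124


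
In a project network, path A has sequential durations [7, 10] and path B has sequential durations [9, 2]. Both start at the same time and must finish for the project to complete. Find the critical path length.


Path A total = 7 + 10 = 17
Path B total = 9 + 2 = 11
Critical path = longest path = max(17, 11) = 17

17


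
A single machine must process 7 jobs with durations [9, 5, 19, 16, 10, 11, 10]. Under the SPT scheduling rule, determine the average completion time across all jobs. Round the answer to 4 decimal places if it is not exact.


Sort jobs by processing time (SPT order): [5, 9, 10, 10, 11, 16, 19]
Compute completion times sequentially:
  Job 1: processing = 5, completes at 5
  Job 2: processing = 9, completes at 14
  Job 3: processing = 10, completes at 24
  Job 4: processing = 10, completes at 34
  Job 5: processing = 11, completes at 45
  Job 6: processing = 16, completes at 61
  Job 7: processing = 19, completes at 80
Sum of completion times = 263
Average completion time = 263/7 = 37.5714

37.5714


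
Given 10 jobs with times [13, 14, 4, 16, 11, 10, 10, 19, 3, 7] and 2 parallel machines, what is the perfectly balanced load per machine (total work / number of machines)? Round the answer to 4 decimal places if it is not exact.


Total processing time = 13 + 14 + 4 + 16 + 11 + 10 + 10 + 19 + 3 + 7 = 107
Number of machines = 2
Ideal balanced load = 107 / 2 = 53.5

53.5


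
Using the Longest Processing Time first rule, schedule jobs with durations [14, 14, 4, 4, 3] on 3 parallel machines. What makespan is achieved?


Sort jobs in decreasing order (LPT): [14, 14, 4, 4, 3]
Assign each job to the least loaded machine:
  Machine 1: jobs [14], load = 14
  Machine 2: jobs [14], load = 14
  Machine 3: jobs [4, 4, 3], load = 11
Makespan = max load = 14

14


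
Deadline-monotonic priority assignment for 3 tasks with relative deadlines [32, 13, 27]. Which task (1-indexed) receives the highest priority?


Sort tasks by relative deadline (ascending):
  Task 2: deadline = 13
  Task 3: deadline = 27
  Task 1: deadline = 32
Priority order (highest first): [2, 3, 1]
Highest priority task = 2

2


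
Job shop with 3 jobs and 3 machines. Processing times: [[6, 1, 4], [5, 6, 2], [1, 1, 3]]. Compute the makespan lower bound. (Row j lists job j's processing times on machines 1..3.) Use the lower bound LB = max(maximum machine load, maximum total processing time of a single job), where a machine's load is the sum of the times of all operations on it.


Machine loads:
  Machine 1: 6 + 5 + 1 = 12
  Machine 2: 1 + 6 + 1 = 8
  Machine 3: 4 + 2 + 3 = 9
Max machine load = 12
Job totals:
  Job 1: 11
  Job 2: 13
  Job 3: 5
Max job total = 13
Lower bound = max(12, 13) = 13

13


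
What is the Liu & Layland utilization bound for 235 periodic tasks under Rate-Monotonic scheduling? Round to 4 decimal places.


Compute 2^(1/235) = 1.0029539167
Subtract 1: 1.0029539167 - 1 = 0.0029539167
Multiply by n: 235 * 0.0029539167 = 0.6941704245
Round to 4 dp: 0.6942

0.6942


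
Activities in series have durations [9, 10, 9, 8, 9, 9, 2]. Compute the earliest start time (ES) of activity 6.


Activity 6 starts after activities 1 through 5 complete.
Predecessor durations: [9, 10, 9, 8, 9]
ES = 9 + 10 + 9 + 8 + 9 = 45

45


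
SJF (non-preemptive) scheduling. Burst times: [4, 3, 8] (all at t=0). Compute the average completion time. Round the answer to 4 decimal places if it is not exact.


SJF order (ascending): [3, 4, 8]
Completion times:
  Job 1: burst=3, C=3
  Job 2: burst=4, C=7
  Job 3: burst=8, C=15
Average completion = 25/3 = 8.3333

8.3333


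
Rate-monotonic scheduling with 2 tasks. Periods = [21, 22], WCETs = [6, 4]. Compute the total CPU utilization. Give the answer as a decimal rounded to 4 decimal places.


Compute individual utilizations (exact fractions):
  Task 1: C/T = 6/21 = 2/7 (approx. 0.2857)
  Task 2: C/T = 4/22 = 2/11 (approx. 0.1818)
Total utilization U = 2/7 + 2/11 = 36/77
Rounded to 4 decimal places: U = 0.4675
RM (Liu & Layland) bound for 2 tasks = 0.828427; compare with U = 36/77 (approx. 0.467532)
U <= bound, so schedulable by RM sufficient condition.

0.4675


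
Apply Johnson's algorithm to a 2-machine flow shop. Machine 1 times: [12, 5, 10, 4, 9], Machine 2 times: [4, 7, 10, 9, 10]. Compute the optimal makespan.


Apply Johnson's rule:
  Group 1 (a <= b): [(4, 4, 9), (2, 5, 7), (5, 9, 10), (3, 10, 10)]
  Group 2 (a > b): [(1, 12, 4)]
Optimal job order: [4, 2, 5, 3, 1]
Schedule:
  Job 4: M1 done at 4, M2 done at 13
  Job 2: M1 done at 9, M2 done at 20
  Job 5: M1 done at 18, M2 done at 30
  Job 3: M1 done at 28, M2 done at 40
  Job 1: M1 done at 40, M2 done at 44
Makespan = 44

44


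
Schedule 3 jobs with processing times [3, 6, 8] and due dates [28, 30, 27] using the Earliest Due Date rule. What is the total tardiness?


Sort by due date (EDD order): [(8, 27), (3, 28), (6, 30)]
Compute completion times and tardiness:
  Job 1: p=8, d=27, C=8, tardiness=max(0,8-27)=0
  Job 2: p=3, d=28, C=11, tardiness=max(0,11-28)=0
  Job 3: p=6, d=30, C=17, tardiness=max(0,17-30)=0
Total tardiness = 0

0


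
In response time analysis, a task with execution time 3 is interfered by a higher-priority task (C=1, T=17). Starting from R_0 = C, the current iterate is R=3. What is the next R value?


R_next = C + ceil(R_prev / T_hp) * C_hp
ceil(3 / 17) = ceil(0.1765) = 1
Interference = 1 * 1 = 1
R_next = 3 + 1 = 4

4


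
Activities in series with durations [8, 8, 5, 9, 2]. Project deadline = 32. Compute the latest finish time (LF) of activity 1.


LF(activity 1) = deadline - sum of successor durations
Successors: activities 2 through 5 with durations [8, 5, 9, 2]
Sum of successor durations = 24
LF = 32 - 24 = 8

8


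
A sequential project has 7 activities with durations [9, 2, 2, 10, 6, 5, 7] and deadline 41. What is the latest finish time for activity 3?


LF(activity 3) = deadline - sum of successor durations
Successors: activities 4 through 7 with durations [10, 6, 5, 7]
Sum of successor durations = 28
LF = 41 - 28 = 13

13


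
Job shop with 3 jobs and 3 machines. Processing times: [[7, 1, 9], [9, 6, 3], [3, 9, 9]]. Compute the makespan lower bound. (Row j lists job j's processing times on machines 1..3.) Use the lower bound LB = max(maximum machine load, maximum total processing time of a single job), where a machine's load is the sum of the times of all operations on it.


Machine loads:
  Machine 1: 7 + 9 + 3 = 19
  Machine 2: 1 + 6 + 9 = 16
  Machine 3: 9 + 3 + 9 = 21
Max machine load = 21
Job totals:
  Job 1: 17
  Job 2: 18
  Job 3: 21
Max job total = 21
Lower bound = max(21, 21) = 21

21


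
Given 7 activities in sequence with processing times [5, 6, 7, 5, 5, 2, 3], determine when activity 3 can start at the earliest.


Activity 3 starts after activities 1 through 2 complete.
Predecessor durations: [5, 6]
ES = 5 + 6 = 11

11


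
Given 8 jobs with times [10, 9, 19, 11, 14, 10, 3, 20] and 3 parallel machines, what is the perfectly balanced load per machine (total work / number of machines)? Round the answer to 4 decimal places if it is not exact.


Total processing time = 10 + 9 + 19 + 11 + 14 + 10 + 3 + 20 = 96
Number of machines = 3
Ideal balanced load = 96 / 3 = 32.0

32.0


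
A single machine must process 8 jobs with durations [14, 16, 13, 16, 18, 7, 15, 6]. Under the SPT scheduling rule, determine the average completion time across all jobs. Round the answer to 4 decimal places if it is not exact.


Sort jobs by processing time (SPT order): [6, 7, 13, 14, 15, 16, 16, 18]
Compute completion times sequentially:
  Job 1: processing = 6, completes at 6
  Job 2: processing = 7, completes at 13
  Job 3: processing = 13, completes at 26
  Job 4: processing = 14, completes at 40
  Job 5: processing = 15, completes at 55
  Job 6: processing = 16, completes at 71
  Job 7: processing = 16, completes at 87
  Job 8: processing = 18, completes at 105
Sum of completion times = 403
Average completion time = 403/8 = 50.375

50.375


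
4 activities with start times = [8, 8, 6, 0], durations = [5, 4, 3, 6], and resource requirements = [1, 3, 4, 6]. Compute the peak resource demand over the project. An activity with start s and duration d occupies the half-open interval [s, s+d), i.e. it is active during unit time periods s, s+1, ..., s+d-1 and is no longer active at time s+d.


Each activity i is active on [start_i, start_i + duration_i).
Compute total resource usage per time slot:
  t=0: active resources = [6], total = 6
  t=1: active resources = [6], total = 6
  t=2: active resources = [6], total = 6
  t=3: active resources = [6], total = 6
  t=4: active resources = [6], total = 6
  t=5: active resources = [6], total = 6
  t=6: active resources = [4], total = 4
  t=7: active resources = [4], total = 4
  t=8: active resources = [1, 3, 4], total = 8
  t=9: active resources = [1, 3], total = 4
  t=10: active resources = [1, 3], total = 4
  t=11: active resources = [1, 3], total = 4
  t=12: active resources = [1], total = 1
Peak resource demand = 8

8


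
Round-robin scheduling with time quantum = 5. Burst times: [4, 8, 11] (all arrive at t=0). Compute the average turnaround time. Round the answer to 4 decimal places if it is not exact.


Time quantum = 5
Execution trace:
  J1 runs 4 units, time = 4
  J2 runs 5 units, time = 9
  J3 runs 5 units, time = 14
  J2 runs 3 units, time = 17
  J3 runs 5 units, time = 22
  J3 runs 1 units, time = 23
Finish times: [4, 17, 23]
Average turnaround = 44/3 = 14.6667

14.6667


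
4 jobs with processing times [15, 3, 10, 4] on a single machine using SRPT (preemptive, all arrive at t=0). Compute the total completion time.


Since all jobs arrive at t=0, SRPT equals SPT ordering.
SPT order: [3, 4, 10, 15]
Completion times:
  Job 1: p=3, C=3
  Job 2: p=4, C=7
  Job 3: p=10, C=17
  Job 4: p=15, C=32
Total completion time = 3 + 7 + 17 + 32 = 59

59


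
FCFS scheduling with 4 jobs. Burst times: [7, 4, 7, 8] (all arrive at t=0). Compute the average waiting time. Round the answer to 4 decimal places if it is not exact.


FCFS order (as given): [7, 4, 7, 8]
Waiting times:
  Job 1: wait = 0
  Job 2: wait = 7
  Job 3: wait = 11
  Job 4: wait = 18
Sum of waiting times = 36
Average waiting time = 36/4 = 9.0

9.0


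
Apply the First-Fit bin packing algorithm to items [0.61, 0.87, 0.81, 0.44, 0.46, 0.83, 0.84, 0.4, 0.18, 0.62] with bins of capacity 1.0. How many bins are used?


Place items sequentially using First-Fit:
  Item 0.61 -> new Bin 1
  Item 0.87 -> new Bin 2
  Item 0.81 -> new Bin 3
  Item 0.44 -> new Bin 4
  Item 0.46 -> Bin 4 (now 0.9)
  Item 0.83 -> new Bin 5
  Item 0.84 -> new Bin 6
  Item 0.4 -> new Bin 7
  Item 0.18 -> Bin 1 (now 0.79)
  Item 0.62 -> new Bin 8
Total bins used = 8

8


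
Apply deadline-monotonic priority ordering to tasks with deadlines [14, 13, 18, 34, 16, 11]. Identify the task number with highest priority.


Sort tasks by relative deadline (ascending):
  Task 6: deadline = 11
  Task 2: deadline = 13
  Task 1: deadline = 14
  Task 5: deadline = 16
  Task 3: deadline = 18
  Task 4: deadline = 34
Priority order (highest first): [6, 2, 1, 5, 3, 4]
Highest priority task = 6

6


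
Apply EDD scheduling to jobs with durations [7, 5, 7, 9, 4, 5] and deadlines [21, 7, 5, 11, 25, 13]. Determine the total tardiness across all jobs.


Sort by due date (EDD order): [(7, 5), (5, 7), (9, 11), (5, 13), (7, 21), (4, 25)]
Compute completion times and tardiness:
  Job 1: p=7, d=5, C=7, tardiness=max(0,7-5)=2
  Job 2: p=5, d=7, C=12, tardiness=max(0,12-7)=5
  Job 3: p=9, d=11, C=21, tardiness=max(0,21-11)=10
  Job 4: p=5, d=13, C=26, tardiness=max(0,26-13)=13
  Job 5: p=7, d=21, C=33, tardiness=max(0,33-21)=12
  Job 6: p=4, d=25, C=37, tardiness=max(0,37-25)=12
Total tardiness = 54

54


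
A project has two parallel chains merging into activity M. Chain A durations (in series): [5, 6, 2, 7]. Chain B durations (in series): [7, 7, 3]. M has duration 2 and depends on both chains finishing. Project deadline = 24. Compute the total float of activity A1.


Forward pass: ES(A1) = sum of predecessors on chain A = 0
EF = ES + duration = 0 + 5 = 5
Backward pass: LF(M) = deadline = 24; LS(M) = 24 - 2 = 22
LF(A1) = LS(M) - sum(successors on chain A) = 22 - 15 = 7
LS = LF - duration = 7 - 5 = 2
Total float = LS - ES = 2 - 0 = 2

2


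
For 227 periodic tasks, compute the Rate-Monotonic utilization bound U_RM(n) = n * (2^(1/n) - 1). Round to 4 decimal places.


Compute 2^(1/227) = 1.0030581785
Subtract 1: 1.0030581785 - 1 = 0.0030581785
Multiply by n: 227 * 0.0030581785 = 0.6942065195
Round to 4 dp: 0.6942

0.6942


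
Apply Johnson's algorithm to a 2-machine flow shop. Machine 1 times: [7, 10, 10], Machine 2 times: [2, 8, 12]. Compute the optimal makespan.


Apply Johnson's rule:
  Group 1 (a <= b): [(3, 10, 12)]
  Group 2 (a > b): [(2, 10, 8), (1, 7, 2)]
Optimal job order: [3, 2, 1]
Schedule:
  Job 3: M1 done at 10, M2 done at 22
  Job 2: M1 done at 20, M2 done at 30
  Job 1: M1 done at 27, M2 done at 32
Makespan = 32

32


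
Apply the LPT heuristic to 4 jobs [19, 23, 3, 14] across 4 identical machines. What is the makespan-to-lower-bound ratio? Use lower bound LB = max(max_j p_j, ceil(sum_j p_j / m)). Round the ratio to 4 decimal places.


LPT order: [23, 19, 14, 3]
Machine loads after assignment: [23, 19, 14, 3]
LPT makespan = 23
Lower bound = max(max_job, ceil(total/4)) = max(23, 15) = 23
Ratio = 23 / 23 = 1.0

1.0


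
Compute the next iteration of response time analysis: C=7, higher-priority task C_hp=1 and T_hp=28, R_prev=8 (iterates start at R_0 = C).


R_next = C + ceil(R_prev / T_hp) * C_hp
ceil(8 / 28) = ceil(0.2857) = 1
Interference = 1 * 1 = 1
R_next = 7 + 1 = 8
R_next = R_prev, so the iteration has converged (response time = 8).

8


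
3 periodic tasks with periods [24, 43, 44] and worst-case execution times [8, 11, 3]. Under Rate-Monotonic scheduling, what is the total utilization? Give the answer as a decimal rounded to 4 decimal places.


Compute individual utilizations (exact fractions):
  Task 1: C/T = 8/24 = 1/3 (approx. 0.3333)
  Task 2: C/T = 11/43 (approx. 0.2558)
  Task 3: C/T = 3/44 (approx. 0.0682)
Total utilization U = 1/3 + 11/43 + 3/44 = 3731/5676
Rounded to 4 decimal places: U = 0.6573
RM (Liu & Layland) bound for 3 tasks = 0.779763; compare with U = 3731/5676 (approx. 0.657329)
U <= bound, so schedulable by RM sufficient condition.

0.6573


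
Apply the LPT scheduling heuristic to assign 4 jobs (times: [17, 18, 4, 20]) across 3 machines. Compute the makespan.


Sort jobs in decreasing order (LPT): [20, 18, 17, 4]
Assign each job to the least loaded machine:
  Machine 1: jobs [20], load = 20
  Machine 2: jobs [18], load = 18
  Machine 3: jobs [17, 4], load = 21
Makespan = max load = 21

21


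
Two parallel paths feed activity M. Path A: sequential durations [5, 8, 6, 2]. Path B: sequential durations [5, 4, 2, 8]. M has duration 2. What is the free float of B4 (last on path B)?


ES(B4) = sum of predecessors on chain B = 11
EF(B4) = ES + duration = 11 + 8 = 19
Successor of B4 is M. ES(M) = max(sum(A), sum(B)) = max(21, 19) = 21
Free float = ES(successor) - EF(current) = 21 - 19 = 2

2


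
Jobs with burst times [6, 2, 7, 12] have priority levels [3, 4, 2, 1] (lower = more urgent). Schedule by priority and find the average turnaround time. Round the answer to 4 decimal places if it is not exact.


Sort by priority (ascending = highest first):
Order: [(1, 12), (2, 7), (3, 6), (4, 2)]
Completion times:
  Priority 1, burst=12, C=12
  Priority 2, burst=7, C=19
  Priority 3, burst=6, C=25
  Priority 4, burst=2, C=27
Average turnaround = 83/4 = 20.75

20.75


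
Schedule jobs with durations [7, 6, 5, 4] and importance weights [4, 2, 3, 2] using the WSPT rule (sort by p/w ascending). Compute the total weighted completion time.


Compute p/w ratios and sort ascending (WSPT): [(5, 3), (7, 4), (4, 2), (6, 2)]
Compute weighted completion times:
  Job (p=5,w=3): C=5, w*C=3*5=15
  Job (p=7,w=4): C=12, w*C=4*12=48
  Job (p=4,w=2): C=16, w*C=2*16=32
  Job (p=6,w=2): C=22, w*C=2*22=44
Total weighted completion time = 139

139


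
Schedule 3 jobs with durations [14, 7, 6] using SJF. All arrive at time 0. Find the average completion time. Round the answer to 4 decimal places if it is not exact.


SJF order (ascending): [6, 7, 14]
Completion times:
  Job 1: burst=6, C=6
  Job 2: burst=7, C=13
  Job 3: burst=14, C=27
Average completion = 46/3 = 15.3333

15.3333


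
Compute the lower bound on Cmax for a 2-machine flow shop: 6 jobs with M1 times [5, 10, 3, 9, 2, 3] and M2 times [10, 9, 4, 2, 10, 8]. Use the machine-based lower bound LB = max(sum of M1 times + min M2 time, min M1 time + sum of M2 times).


LB1 = sum(M1 times) + min(M2 times) = 32 + 2 = 34
LB2 = min(M1 times) + sum(M2 times) = 2 + 43 = 45
Lower bound = max(LB1, LB2) = max(34, 45) = 45

45


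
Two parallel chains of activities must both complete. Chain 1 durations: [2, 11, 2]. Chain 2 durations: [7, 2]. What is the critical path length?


Path A total = 2 + 11 + 2 = 15
Path B total = 7 + 2 = 9
Critical path = longest path = max(15, 9) = 15

15


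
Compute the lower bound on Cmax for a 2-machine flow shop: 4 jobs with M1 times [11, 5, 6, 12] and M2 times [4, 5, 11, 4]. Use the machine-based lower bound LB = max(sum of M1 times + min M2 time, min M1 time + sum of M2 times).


LB1 = sum(M1 times) + min(M2 times) = 34 + 4 = 38
LB2 = min(M1 times) + sum(M2 times) = 5 + 24 = 29
Lower bound = max(LB1, LB2) = max(38, 29) = 38

38


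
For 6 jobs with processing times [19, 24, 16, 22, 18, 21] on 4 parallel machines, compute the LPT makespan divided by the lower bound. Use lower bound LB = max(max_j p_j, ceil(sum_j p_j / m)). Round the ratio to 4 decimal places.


LPT order: [24, 22, 21, 19, 18, 16]
Machine loads after assignment: [24, 22, 37, 37]
LPT makespan = 37
Lower bound = max(max_job, ceil(total/4)) = max(24, 30) = 30
Ratio = 37 / 30 = 1.2333

1.2333


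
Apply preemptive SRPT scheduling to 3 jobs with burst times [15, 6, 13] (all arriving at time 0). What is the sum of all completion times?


Since all jobs arrive at t=0, SRPT equals SPT ordering.
SPT order: [6, 13, 15]
Completion times:
  Job 1: p=6, C=6
  Job 2: p=13, C=19
  Job 3: p=15, C=34
Total completion time = 6 + 19 + 34 = 59

59


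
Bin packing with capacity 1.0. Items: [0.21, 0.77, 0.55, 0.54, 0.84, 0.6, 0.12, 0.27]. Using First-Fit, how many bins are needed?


Place items sequentially using First-Fit:
  Item 0.21 -> new Bin 1
  Item 0.77 -> Bin 1 (now 0.98)
  Item 0.55 -> new Bin 2
  Item 0.54 -> new Bin 3
  Item 0.84 -> new Bin 4
  Item 0.6 -> new Bin 5
  Item 0.12 -> Bin 2 (now 0.67)
  Item 0.27 -> Bin 2 (now 0.94)
Total bins used = 5

5


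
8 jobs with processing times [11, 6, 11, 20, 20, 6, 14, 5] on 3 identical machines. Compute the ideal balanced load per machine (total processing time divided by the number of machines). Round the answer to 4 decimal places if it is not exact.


Total processing time = 11 + 6 + 11 + 20 + 20 + 6 + 14 + 5 = 93
Number of machines = 3
Ideal balanced load = 93 / 3 = 31.0

31.0


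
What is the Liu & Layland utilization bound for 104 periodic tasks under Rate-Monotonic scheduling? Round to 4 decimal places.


Compute 2^(1/104) = 1.0066871365
Subtract 1: 1.0066871365 - 1 = 0.0066871365
Multiply by n: 104 * 0.0066871365 = 0.6954621960
Round to 4 dp: 0.6955

0.6955


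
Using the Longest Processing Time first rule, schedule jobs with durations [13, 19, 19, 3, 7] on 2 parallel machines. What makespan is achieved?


Sort jobs in decreasing order (LPT): [19, 19, 13, 7, 3]
Assign each job to the least loaded machine:
  Machine 1: jobs [19, 13], load = 32
  Machine 2: jobs [19, 7, 3], load = 29
Makespan = max load = 32

32


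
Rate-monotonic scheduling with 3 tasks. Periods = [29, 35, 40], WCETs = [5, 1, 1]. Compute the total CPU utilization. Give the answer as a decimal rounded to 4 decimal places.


Compute individual utilizations (exact fractions):
  Task 1: C/T = 5/29 (approx. 0.1724)
  Task 2: C/T = 1/35 (approx. 0.0286)
  Task 3: C/T = 1/40 (approx. 0.025)
Total utilization U = 5/29 + 1/35 + 1/40 = 367/1624
Rounded to 4 decimal places: U = 0.2260
RM (Liu & Layland) bound for 3 tasks = 0.779763; compare with U = 367/1624 (approx. 0.225985)
U <= bound, so schedulable by RM sufficient condition.

0.2260


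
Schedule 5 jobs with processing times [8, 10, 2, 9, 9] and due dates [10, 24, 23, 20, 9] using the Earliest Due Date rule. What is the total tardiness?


Sort by due date (EDD order): [(9, 9), (8, 10), (9, 20), (2, 23), (10, 24)]
Compute completion times and tardiness:
  Job 1: p=9, d=9, C=9, tardiness=max(0,9-9)=0
  Job 2: p=8, d=10, C=17, tardiness=max(0,17-10)=7
  Job 3: p=9, d=20, C=26, tardiness=max(0,26-20)=6
  Job 4: p=2, d=23, C=28, tardiness=max(0,28-23)=5
  Job 5: p=10, d=24, C=38, tardiness=max(0,38-24)=14
Total tardiness = 32

32


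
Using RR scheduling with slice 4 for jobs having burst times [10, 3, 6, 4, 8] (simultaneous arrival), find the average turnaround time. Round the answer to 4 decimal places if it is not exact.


Time quantum = 4
Execution trace:
  J1 runs 4 units, time = 4
  J2 runs 3 units, time = 7
  J3 runs 4 units, time = 11
  J4 runs 4 units, time = 15
  J5 runs 4 units, time = 19
  J1 runs 4 units, time = 23
  J3 runs 2 units, time = 25
  J5 runs 4 units, time = 29
  J1 runs 2 units, time = 31
Finish times: [31, 7, 25, 15, 29]
Average turnaround = 107/5 = 21.4

21.4


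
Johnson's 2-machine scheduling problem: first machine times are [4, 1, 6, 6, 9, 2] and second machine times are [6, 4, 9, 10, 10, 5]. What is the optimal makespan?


Apply Johnson's rule:
  Group 1 (a <= b): [(2, 1, 4), (6, 2, 5), (1, 4, 6), (3, 6, 9), (4, 6, 10), (5, 9, 10)]
  Group 2 (a > b): []
Optimal job order: [2, 6, 1, 3, 4, 5]
Schedule:
  Job 2: M1 done at 1, M2 done at 5
  Job 6: M1 done at 3, M2 done at 10
  Job 1: M1 done at 7, M2 done at 16
  Job 3: M1 done at 13, M2 done at 25
  Job 4: M1 done at 19, M2 done at 35
  Job 5: M1 done at 28, M2 done at 45
Makespan = 45

45


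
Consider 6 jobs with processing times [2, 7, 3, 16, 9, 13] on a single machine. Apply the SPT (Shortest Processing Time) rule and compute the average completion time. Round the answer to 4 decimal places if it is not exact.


Sort jobs by processing time (SPT order): [2, 3, 7, 9, 13, 16]
Compute completion times sequentially:
  Job 1: processing = 2, completes at 2
  Job 2: processing = 3, completes at 5
  Job 3: processing = 7, completes at 12
  Job 4: processing = 9, completes at 21
  Job 5: processing = 13, completes at 34
  Job 6: processing = 16, completes at 50
Sum of completion times = 124
Average completion time = 124/6 = 20.6667

20.6667


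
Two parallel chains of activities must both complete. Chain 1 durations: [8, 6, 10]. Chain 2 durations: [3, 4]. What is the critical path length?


Path A total = 8 + 6 + 10 = 24
Path B total = 3 + 4 = 7
Critical path = longest path = max(24, 7) = 24

24


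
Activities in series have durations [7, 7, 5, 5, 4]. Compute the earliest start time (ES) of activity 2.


Activity 2 starts after activities 1 through 1 complete.
Predecessor durations: [7]
ES = 7 = 7

7


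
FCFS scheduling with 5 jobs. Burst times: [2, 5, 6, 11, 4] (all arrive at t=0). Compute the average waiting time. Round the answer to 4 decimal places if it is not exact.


FCFS order (as given): [2, 5, 6, 11, 4]
Waiting times:
  Job 1: wait = 0
  Job 2: wait = 2
  Job 3: wait = 7
  Job 4: wait = 13
  Job 5: wait = 24
Sum of waiting times = 46
Average waiting time = 46/5 = 9.2

9.2


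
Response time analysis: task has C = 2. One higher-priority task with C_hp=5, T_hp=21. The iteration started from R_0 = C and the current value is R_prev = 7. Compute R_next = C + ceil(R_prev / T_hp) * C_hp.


R_next = C + ceil(R_prev / T_hp) * C_hp
ceil(7 / 21) = ceil(0.3333) = 1
Interference = 1 * 5 = 5
R_next = 2 + 5 = 7
R_next = R_prev, so the iteration has converged (response time = 7).

7


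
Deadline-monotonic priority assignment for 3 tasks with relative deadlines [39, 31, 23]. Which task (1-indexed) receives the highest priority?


Sort tasks by relative deadline (ascending):
  Task 3: deadline = 23
  Task 2: deadline = 31
  Task 1: deadline = 39
Priority order (highest first): [3, 2, 1]
Highest priority task = 3

3


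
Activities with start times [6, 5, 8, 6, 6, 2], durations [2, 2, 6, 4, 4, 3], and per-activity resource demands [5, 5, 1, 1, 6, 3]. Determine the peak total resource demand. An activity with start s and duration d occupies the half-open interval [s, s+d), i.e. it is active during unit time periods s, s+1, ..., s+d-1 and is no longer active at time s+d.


Each activity i is active on [start_i, start_i + duration_i).
Compute total resource usage per time slot:
  t=0: active resources = [], total = 0
  t=1: active resources = [], total = 0
  t=2: active resources = [3], total = 3
  t=3: active resources = [3], total = 3
  t=4: active resources = [3], total = 3
  t=5: active resources = [5], total = 5
  t=6: active resources = [5, 5, 1, 6], total = 17
  t=7: active resources = [5, 1, 6], total = 12
  t=8: active resources = [1, 1, 6], total = 8
  t=9: active resources = [1, 1, 6], total = 8
  t=10: active resources = [1], total = 1
  t=11: active resources = [1], total = 1
  t=12: active resources = [1], total = 1
  t=13: active resources = [1], total = 1
Peak resource demand = 17

17


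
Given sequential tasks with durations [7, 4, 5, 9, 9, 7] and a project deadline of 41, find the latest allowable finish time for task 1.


LF(activity 1) = deadline - sum of successor durations
Successors: activities 2 through 6 with durations [4, 5, 9, 9, 7]
Sum of successor durations = 34
LF = 41 - 34 = 7

7


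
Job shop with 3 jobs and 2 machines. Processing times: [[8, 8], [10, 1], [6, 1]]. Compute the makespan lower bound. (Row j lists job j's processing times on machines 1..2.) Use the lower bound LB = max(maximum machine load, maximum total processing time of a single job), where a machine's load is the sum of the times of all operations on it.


Machine loads:
  Machine 1: 8 + 10 + 6 = 24
  Machine 2: 8 + 1 + 1 = 10
Max machine load = 24
Job totals:
  Job 1: 16
  Job 2: 11
  Job 3: 7
Max job total = 16
Lower bound = max(24, 16) = 24

24


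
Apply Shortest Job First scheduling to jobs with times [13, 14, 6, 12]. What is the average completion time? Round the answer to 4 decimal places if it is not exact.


SJF order (ascending): [6, 12, 13, 14]
Completion times:
  Job 1: burst=6, C=6
  Job 2: burst=12, C=18
  Job 3: burst=13, C=31
  Job 4: burst=14, C=45
Average completion = 100/4 = 25.0

25.0


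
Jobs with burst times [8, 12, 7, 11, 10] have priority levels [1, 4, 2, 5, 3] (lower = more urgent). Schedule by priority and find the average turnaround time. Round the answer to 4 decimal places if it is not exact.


Sort by priority (ascending = highest first):
Order: [(1, 8), (2, 7), (3, 10), (4, 12), (5, 11)]
Completion times:
  Priority 1, burst=8, C=8
  Priority 2, burst=7, C=15
  Priority 3, burst=10, C=25
  Priority 4, burst=12, C=37
  Priority 5, burst=11, C=48
Average turnaround = 133/5 = 26.6

26.6


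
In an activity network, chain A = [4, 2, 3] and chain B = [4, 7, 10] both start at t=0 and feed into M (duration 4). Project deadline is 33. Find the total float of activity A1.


Forward pass: ES(A1) = sum of predecessors on chain A = 0
EF = ES + duration = 0 + 4 = 4
Backward pass: LF(M) = deadline = 33; LS(M) = 33 - 4 = 29
LF(A1) = LS(M) - sum(successors on chain A) = 29 - 5 = 24
LS = LF - duration = 24 - 4 = 20
Total float = LS - ES = 20 - 0 = 20

20


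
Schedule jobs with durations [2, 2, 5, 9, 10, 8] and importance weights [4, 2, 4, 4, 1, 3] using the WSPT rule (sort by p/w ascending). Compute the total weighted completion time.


Compute p/w ratios and sort ascending (WSPT): [(2, 4), (2, 2), (5, 4), (9, 4), (8, 3), (10, 1)]
Compute weighted completion times:
  Job (p=2,w=4): C=2, w*C=4*2=8
  Job (p=2,w=2): C=4, w*C=2*4=8
  Job (p=5,w=4): C=9, w*C=4*9=36
  Job (p=9,w=4): C=18, w*C=4*18=72
  Job (p=8,w=3): C=26, w*C=3*26=78
  Job (p=10,w=1): C=36, w*C=1*36=36
Total weighted completion time = 238

238


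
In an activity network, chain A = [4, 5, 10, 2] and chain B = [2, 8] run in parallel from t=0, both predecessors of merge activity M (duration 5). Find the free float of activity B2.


ES(B2) = sum of predecessors on chain B = 2
EF(B2) = ES + duration = 2 + 8 = 10
Successor of B2 is M. ES(M) = max(sum(A), sum(B)) = max(21, 10) = 21
Free float = ES(successor) - EF(current) = 21 - 10 = 11

11


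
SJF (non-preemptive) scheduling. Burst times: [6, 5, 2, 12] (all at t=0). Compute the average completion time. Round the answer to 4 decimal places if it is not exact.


SJF order (ascending): [2, 5, 6, 12]
Completion times:
  Job 1: burst=2, C=2
  Job 2: burst=5, C=7
  Job 3: burst=6, C=13
  Job 4: burst=12, C=25
Average completion = 47/4 = 11.75

11.75


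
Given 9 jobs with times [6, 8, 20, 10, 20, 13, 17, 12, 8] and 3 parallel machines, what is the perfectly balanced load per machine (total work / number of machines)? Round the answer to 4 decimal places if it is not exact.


Total processing time = 6 + 8 + 20 + 10 + 20 + 13 + 17 + 12 + 8 = 114
Number of machines = 3
Ideal balanced load = 114 / 3 = 38.0

38.0


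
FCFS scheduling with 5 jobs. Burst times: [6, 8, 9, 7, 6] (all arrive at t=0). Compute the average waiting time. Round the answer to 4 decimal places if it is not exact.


FCFS order (as given): [6, 8, 9, 7, 6]
Waiting times:
  Job 1: wait = 0
  Job 2: wait = 6
  Job 3: wait = 14
  Job 4: wait = 23
  Job 5: wait = 30
Sum of waiting times = 73
Average waiting time = 73/5 = 14.6

14.6


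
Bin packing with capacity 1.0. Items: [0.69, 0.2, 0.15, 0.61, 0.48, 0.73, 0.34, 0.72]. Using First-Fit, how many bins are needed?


Place items sequentially using First-Fit:
  Item 0.69 -> new Bin 1
  Item 0.2 -> Bin 1 (now 0.89)
  Item 0.15 -> new Bin 2
  Item 0.61 -> Bin 2 (now 0.76)
  Item 0.48 -> new Bin 3
  Item 0.73 -> new Bin 4
  Item 0.34 -> Bin 3 (now 0.82)
  Item 0.72 -> new Bin 5
Total bins used = 5

5


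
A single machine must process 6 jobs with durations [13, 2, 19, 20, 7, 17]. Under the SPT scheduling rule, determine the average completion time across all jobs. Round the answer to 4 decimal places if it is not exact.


Sort jobs by processing time (SPT order): [2, 7, 13, 17, 19, 20]
Compute completion times sequentially:
  Job 1: processing = 2, completes at 2
  Job 2: processing = 7, completes at 9
  Job 3: processing = 13, completes at 22
  Job 4: processing = 17, completes at 39
  Job 5: processing = 19, completes at 58
  Job 6: processing = 20, completes at 78
Sum of completion times = 208
Average completion time = 208/6 = 34.6667

34.6667
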